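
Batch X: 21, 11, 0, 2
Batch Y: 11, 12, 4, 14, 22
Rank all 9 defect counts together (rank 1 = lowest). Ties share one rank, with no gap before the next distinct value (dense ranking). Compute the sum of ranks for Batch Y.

Sorted (ascending): 0, 2, 4, 11, 11, 12, 14, 21, 22
The 2 values of 11 share dense rank 4.
Remaining distinct values take the next consecutive integers.
Batch Y values → pooled ranks: 11→4, 12→5, 4→3, 14→6, 22→8
Rank sum = 4 + 5 + 3 + 6 + 8 = 26

26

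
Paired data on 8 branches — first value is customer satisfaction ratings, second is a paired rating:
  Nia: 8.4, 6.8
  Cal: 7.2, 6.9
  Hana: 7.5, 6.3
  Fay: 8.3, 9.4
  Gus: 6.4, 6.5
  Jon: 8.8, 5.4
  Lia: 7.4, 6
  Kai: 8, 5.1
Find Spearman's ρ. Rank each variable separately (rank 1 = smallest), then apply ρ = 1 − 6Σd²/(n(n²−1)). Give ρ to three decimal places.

Ranks of variable 1: 7, 2, 4, 6, 1, 8, 3, 5
Ranks of variable 2: 6, 7, 4, 8, 5, 2, 3, 1
d = r₁ − r₂: 1, -5, 0, -2, -4, 6, 0, 4
d²: 1, 25, 0, 4, 16, 36, 0, 16; Σd² = 98
ρ = 1 − 6·98/(8·63) = 1 − 588/504 = -0.167

-0.167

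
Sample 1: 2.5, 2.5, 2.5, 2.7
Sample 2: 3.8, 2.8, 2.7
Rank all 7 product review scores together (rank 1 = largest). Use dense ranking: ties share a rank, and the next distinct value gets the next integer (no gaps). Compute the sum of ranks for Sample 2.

Sorted (descending): 3.8, 2.8, 2.7, 2.7, 2.5, 2.5, 2.5
The 2 values of 2.7 share dense rank 3.
The 3 values of 2.5 share dense rank 4.
Remaining distinct values take the next consecutive integers.
Sample 2 values → pooled ranks: 3.8→1, 2.8→2, 2.7→3
Rank sum = 1 + 2 + 3 = 6

6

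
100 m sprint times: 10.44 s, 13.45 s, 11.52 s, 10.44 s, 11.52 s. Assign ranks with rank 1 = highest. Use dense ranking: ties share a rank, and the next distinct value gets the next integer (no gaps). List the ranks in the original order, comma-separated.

3, 1, 2, 3, 2

Sorted (descending): 13.45, 11.52, 11.52, 10.44, 10.44
The 2 values of 11.52 share dense rank 2.
The 2 values of 10.44 share dense rank 3.
Remaining distinct values take the next consecutive integers.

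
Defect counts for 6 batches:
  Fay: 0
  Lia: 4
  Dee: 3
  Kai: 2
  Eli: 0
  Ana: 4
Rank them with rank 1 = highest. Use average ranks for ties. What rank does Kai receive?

4

Sorted (descending): 4, 4, 3, 2, 0, 0
The 2 values of 4 occupy positions 1–2 → average rank (1+2)/2 = 1.5.
The 2 values of 0 occupy positions 5–6 → average rank (5+6)/2 = 5.5.
Kai has value 2 → rank 4.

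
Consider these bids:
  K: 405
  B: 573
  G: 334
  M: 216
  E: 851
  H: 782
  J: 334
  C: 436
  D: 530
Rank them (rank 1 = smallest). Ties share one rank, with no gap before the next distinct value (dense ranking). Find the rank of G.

2

Sorted (ascending): 216, 334, 334, 405, 436, 530, 573, 782, 851
The 2 values of 334 share dense rank 2.
Remaining distinct values take the next consecutive integers.
G has value 334 → rank 2.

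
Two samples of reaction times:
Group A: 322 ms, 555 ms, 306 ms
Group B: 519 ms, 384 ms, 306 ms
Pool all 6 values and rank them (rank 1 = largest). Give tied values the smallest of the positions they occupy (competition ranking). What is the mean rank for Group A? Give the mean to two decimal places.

3.33

Sorted (descending): 555, 519, 384, 322, 306, 306
The 2 values of 306 occupy positions 5–6 → each gets rank 5.
Group A values → pooled ranks: 322→4, 555→1, 306→5
Mean rank = (4 + 1 + 5) / 3 = 3.33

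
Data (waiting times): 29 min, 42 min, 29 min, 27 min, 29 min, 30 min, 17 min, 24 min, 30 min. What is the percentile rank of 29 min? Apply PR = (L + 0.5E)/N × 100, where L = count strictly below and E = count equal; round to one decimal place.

N = 9.
Strictly below 29: 3. Equal to 29: 3.
PR = (3 + 0.5·3)/9 × 100 = 50.0

50.0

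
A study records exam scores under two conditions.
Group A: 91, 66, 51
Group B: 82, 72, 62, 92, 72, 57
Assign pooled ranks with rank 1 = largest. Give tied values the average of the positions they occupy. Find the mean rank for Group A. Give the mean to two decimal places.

Sorted (descending): 92, 91, 82, 72, 72, 66, 62, 57, 51
The 2 values of 72 occupy positions 4–5 → average rank (4+5)/2 = 4.5.
Group A values → pooled ranks: 91→2, 66→6, 51→9
Mean rank = (2 + 6 + 9) / 3 = 5.67

5.67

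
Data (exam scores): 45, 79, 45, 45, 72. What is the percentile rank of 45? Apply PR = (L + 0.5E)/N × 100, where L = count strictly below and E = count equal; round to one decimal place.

30.0

N = 5.
Strictly below 45: 0. Equal to 45: 3.
PR = (0 + 0.5·3)/5 × 100 = 30.0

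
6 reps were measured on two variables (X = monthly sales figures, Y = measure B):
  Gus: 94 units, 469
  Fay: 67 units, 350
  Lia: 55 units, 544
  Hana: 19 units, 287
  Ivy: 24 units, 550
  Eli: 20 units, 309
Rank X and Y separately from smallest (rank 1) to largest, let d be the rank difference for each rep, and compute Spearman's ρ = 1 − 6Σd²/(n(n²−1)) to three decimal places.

Ranks of variable 1: 6, 5, 4, 1, 3, 2
Ranks of variable 2: 4, 3, 5, 1, 6, 2
d = r₁ − r₂: 2, 2, -1, 0, -3, 0
d²: 4, 4, 1, 0, 9, 0; Σd² = 18
ρ = 1 − 6·18/(6·35) = 1 − 108/210 = 0.486

0.486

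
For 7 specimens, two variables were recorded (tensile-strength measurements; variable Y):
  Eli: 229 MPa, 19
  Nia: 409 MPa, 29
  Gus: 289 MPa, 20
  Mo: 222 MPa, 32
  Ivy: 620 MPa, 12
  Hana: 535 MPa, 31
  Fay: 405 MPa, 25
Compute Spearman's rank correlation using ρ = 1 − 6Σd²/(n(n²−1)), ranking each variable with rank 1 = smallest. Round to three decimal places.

-0.286

Ranks of variable 1: 2, 5, 3, 1, 7, 6, 4
Ranks of variable 2: 2, 5, 3, 7, 1, 6, 4
d = r₁ − r₂: 0, 0, 0, -6, 6, 0, 0
d²: 0, 0, 0, 36, 36, 0, 0; Σd² = 72
ρ = 1 − 6·72/(7·48) = 1 − 432/336 = -0.286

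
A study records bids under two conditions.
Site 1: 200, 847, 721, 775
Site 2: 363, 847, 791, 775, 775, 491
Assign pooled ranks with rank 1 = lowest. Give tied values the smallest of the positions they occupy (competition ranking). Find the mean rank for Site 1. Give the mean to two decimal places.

Sorted (ascending): 200, 363, 491, 721, 775, 775, 775, 791, 847, 847
The 3 values of 775 occupy positions 5–7 → each gets rank 5.
The 2 values of 847 occupy positions 9–10 → each gets rank 9.
Site 1 values → pooled ranks: 200→1, 847→9, 721→4, 775→5
Mean rank = (1 + 9 + 4 + 5) / 4 = 4.75

4.75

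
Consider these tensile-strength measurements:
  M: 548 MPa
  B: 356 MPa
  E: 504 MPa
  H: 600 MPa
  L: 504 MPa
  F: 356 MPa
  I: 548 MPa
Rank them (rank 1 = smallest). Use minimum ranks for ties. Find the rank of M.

5

Sorted (ascending): 356, 356, 504, 504, 548, 548, 600
The 2 values of 356 occupy positions 1–2 → each gets rank 1.
The 2 values of 504 occupy positions 3–4 → each gets rank 3.
The 2 values of 548 occupy positions 5–6 → each gets rank 5.
M has value 548 MPa → rank 5.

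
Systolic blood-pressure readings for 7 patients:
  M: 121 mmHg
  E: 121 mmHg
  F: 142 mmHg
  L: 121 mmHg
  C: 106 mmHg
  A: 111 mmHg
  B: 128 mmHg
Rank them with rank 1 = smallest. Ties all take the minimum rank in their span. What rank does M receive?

3

Sorted (ascending): 106, 111, 121, 121, 121, 128, 142
The 3 values of 121 occupy positions 3–5 → each gets rank 3.
M has value 121 mmHg → rank 3.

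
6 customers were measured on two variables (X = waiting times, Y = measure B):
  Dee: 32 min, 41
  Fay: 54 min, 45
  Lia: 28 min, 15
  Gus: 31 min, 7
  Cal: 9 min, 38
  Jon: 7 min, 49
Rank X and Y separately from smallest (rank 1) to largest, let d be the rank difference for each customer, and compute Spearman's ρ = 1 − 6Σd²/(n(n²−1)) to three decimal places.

Ranks of variable 1: 5, 6, 3, 4, 2, 1
Ranks of variable 2: 4, 5, 2, 1, 3, 6
d = r₁ − r₂: 1, 1, 1, 3, -1, -5
d²: 1, 1, 1, 9, 1, 25; Σd² = 38
ρ = 1 − 6·38/(6·35) = 1 − 228/210 = -0.086

-0.086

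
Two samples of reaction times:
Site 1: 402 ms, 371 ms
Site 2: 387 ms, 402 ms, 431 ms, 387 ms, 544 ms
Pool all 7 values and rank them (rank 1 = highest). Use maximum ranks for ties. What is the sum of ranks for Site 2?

Sorted (descending): 544, 431, 402, 402, 387, 387, 371
The 2 values of 402 occupy positions 3–4 → each gets rank 4.
The 2 values of 387 occupy positions 5–6 → each gets rank 6.
Site 2 values → pooled ranks: 387→6, 402→4, 431→2, 387→6, 544→1
Rank sum = 6 + 4 + 2 + 6 + 1 = 19

19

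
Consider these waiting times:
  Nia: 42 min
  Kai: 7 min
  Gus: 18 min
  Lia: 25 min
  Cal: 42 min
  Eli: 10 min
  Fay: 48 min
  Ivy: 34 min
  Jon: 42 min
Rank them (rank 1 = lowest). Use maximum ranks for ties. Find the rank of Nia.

Sorted (ascending): 7, 10, 18, 25, 34, 42, 42, 42, 48
The 3 values of 42 occupy positions 6–8 → each gets rank 8.
Nia has value 42 min → rank 8.

8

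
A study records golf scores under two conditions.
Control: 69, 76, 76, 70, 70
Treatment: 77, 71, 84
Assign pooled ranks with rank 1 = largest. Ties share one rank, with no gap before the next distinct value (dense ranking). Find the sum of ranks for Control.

Sorted (descending): 84, 77, 76, 76, 71, 70, 70, 69
The 2 values of 76 share dense rank 3.
The 2 values of 70 share dense rank 5.
Remaining distinct values take the next consecutive integers.
Control values → pooled ranks: 69→6, 76→3, 76→3, 70→5, 70→5
Rank sum = 6 + 3 + 3 + 5 + 5 = 22

22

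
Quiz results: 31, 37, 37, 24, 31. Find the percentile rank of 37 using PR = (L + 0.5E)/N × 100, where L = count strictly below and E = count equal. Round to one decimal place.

80.0

N = 5.
Strictly below 37: 3. Equal to 37: 2.
PR = (3 + 0.5·2)/5 × 100 = 80.0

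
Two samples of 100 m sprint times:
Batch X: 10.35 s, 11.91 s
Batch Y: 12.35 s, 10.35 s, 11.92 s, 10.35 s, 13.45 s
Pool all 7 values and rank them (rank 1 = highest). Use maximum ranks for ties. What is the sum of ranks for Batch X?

Sorted (descending): 13.45, 12.35, 11.92, 11.91, 10.35, 10.35, 10.35
The 3 values of 10.35 occupy positions 5–7 → each gets rank 7.
Batch X values → pooled ranks: 10.35→7, 11.91→4
Rank sum = 7 + 4 = 11

11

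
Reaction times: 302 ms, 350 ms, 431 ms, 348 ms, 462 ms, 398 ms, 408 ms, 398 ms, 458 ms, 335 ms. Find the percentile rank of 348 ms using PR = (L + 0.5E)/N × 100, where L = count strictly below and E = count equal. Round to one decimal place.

25.0

N = 10.
Strictly below 348: 2. Equal to 348: 1.
PR = (2 + 0.5·1)/10 × 100 = 25.0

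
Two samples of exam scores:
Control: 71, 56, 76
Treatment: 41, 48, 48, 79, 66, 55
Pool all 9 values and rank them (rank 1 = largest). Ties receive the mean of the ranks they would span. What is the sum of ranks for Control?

10

Sorted (descending): 79, 76, 71, 66, 56, 55, 48, 48, 41
The 2 values of 48 occupy positions 7–8 → average rank (7+8)/2 = 7.5.
Control values → pooled ranks: 71→3, 56→5, 76→2
Rank sum = 3 + 5 + 2 = 10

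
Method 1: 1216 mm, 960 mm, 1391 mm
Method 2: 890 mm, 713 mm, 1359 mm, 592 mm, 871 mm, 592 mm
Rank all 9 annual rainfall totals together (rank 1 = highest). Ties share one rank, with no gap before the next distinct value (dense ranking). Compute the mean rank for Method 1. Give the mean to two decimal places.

Sorted (descending): 1391, 1359, 1216, 960, 890, 871, 713, 592, 592
The 2 values of 592 share dense rank 8.
Remaining distinct values take the next consecutive integers.
Method 1 values → pooled ranks: 1216→3, 960→4, 1391→1
Mean rank = (3 + 4 + 1) / 3 = 2.67

2.67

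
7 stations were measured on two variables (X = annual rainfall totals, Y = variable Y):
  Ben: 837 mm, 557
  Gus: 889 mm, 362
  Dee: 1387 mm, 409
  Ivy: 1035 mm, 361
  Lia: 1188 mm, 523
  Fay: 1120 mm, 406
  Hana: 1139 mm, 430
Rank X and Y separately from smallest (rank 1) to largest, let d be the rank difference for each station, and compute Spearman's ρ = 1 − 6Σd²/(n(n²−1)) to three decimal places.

0.107

Ranks of variable 1: 1, 2, 7, 3, 6, 4, 5
Ranks of variable 2: 7, 2, 4, 1, 6, 3, 5
d = r₁ − r₂: -6, 0, 3, 2, 0, 1, 0
d²: 36, 0, 9, 4, 0, 1, 0; Σd² = 50
ρ = 1 − 6·50/(7·48) = 1 − 300/336 = 0.107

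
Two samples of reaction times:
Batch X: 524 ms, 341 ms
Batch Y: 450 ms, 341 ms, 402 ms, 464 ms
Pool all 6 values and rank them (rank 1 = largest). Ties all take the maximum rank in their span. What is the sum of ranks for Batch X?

7

Sorted (descending): 524, 464, 450, 402, 341, 341
The 2 values of 341 occupy positions 5–6 → each gets rank 6.
Batch X values → pooled ranks: 524→1, 341→6
Rank sum = 1 + 6 = 7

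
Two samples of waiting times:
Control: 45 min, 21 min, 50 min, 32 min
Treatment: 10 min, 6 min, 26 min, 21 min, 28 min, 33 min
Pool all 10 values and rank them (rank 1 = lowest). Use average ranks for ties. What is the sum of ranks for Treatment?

25.5

Sorted (ascending): 6, 10, 21, 21, 26, 28, 32, 33, 45, 50
The 2 values of 21 occupy positions 3–4 → average rank (3+4)/2 = 3.5.
Treatment values → pooled ranks: 10→2, 6→1, 26→5, 21→3.5, 28→6, 33→8
Rank sum = 2 + 1 + 5 + 3.5 + 6 + 8 = 25.5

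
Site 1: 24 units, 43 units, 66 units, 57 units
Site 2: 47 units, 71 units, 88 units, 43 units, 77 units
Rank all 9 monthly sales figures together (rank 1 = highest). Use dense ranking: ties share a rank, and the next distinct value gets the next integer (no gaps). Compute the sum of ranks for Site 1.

24

Sorted (descending): 88, 77, 71, 66, 57, 47, 43, 43, 24
The 2 values of 43 share dense rank 7.
Remaining distinct values take the next consecutive integers.
Site 1 values → pooled ranks: 24→8, 43→7, 66→4, 57→5
Rank sum = 8 + 7 + 4 + 5 = 24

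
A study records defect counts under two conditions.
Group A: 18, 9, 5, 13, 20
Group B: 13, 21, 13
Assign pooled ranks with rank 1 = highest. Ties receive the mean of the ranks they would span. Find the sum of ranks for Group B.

11

Sorted (descending): 21, 20, 18, 13, 13, 13, 9, 5
The 3 values of 13 occupy positions 4–6 → average rank 5.
Group B values → pooled ranks: 13→5, 21→1, 13→5
Rank sum = 5 + 1 + 5 = 11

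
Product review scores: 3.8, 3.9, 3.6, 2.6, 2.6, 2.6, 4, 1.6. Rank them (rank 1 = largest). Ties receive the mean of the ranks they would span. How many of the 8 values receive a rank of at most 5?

Sorted (descending): 4, 3.9, 3.8, 3.6, 2.6, 2.6, 2.6, 1.6
The 3 values of 2.6 occupy positions 5–7 → average rank 6.
Ranks ≤ 5: {1, 2, 3, 4} → 4 values.

4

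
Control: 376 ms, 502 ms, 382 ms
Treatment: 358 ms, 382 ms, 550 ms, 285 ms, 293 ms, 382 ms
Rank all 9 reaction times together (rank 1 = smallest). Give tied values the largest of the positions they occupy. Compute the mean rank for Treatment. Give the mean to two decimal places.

Sorted (ascending): 285, 293, 358, 376, 382, 382, 382, 502, 550
The 3 values of 382 occupy positions 5–7 → each gets rank 7.
Treatment values → pooled ranks: 358→3, 382→7, 550→9, 285→1, 293→2, 382→7
Mean rank = (3 + 7 + 9 + 1 + 2 + 7) / 6 = 4.83

4.83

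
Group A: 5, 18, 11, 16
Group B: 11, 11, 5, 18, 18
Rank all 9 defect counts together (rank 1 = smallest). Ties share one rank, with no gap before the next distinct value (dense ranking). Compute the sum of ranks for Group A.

10

Sorted (ascending): 5, 5, 11, 11, 11, 16, 18, 18, 18
The 2 values of 5 share dense rank 1.
The 3 values of 11 share dense rank 2.
The 3 values of 18 share dense rank 4.
Remaining distinct values take the next consecutive integers.
Group A values → pooled ranks: 5→1, 18→4, 11→2, 16→3
Rank sum = 1 + 4 + 2 + 3 = 10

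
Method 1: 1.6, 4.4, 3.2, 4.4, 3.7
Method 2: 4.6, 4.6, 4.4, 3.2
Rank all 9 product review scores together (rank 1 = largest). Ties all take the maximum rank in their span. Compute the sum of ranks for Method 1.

Sorted (descending): 4.6, 4.6, 4.4, 4.4, 4.4, 3.7, 3.2, 3.2, 1.6
The 2 values of 4.6 occupy positions 1–2 → each gets rank 2.
The 3 values of 4.4 occupy positions 3–5 → each gets rank 5.
The 2 values of 3.2 occupy positions 7–8 → each gets rank 8.
Method 1 values → pooled ranks: 1.6→9, 4.4→5, 3.2→8, 4.4→5, 3.7→6
Rank sum = 9 + 5 + 8 + 5 + 6 = 33

33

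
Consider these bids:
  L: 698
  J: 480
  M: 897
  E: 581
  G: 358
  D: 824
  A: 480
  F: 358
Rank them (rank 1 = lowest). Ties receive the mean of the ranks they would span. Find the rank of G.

Sorted (ascending): 358, 358, 480, 480, 581, 698, 824, 897
The 2 values of 358 occupy positions 1–2 → average rank (1+2)/2 = 1.5.
The 2 values of 480 occupy positions 3–4 → average rank (3+4)/2 = 3.5.
G has value 358 → rank 1.5.

1.5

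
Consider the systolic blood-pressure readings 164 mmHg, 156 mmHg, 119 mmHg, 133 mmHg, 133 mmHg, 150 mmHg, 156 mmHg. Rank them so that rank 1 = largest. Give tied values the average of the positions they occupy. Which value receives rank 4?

150

Sorted (descending): 164, 156, 156, 150, 133, 133, 119
The 2 values of 156 occupy positions 2–3 → average rank (2+3)/2 = 2.5.
The 2 values of 133 occupy positions 5–6 → average rank (5+6)/2 = 5.5.
Rank 4 → value 150.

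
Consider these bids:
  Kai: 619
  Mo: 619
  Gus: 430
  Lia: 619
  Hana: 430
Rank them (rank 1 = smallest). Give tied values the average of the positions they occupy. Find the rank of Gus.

Sorted (ascending): 430, 430, 619, 619, 619
The 2 values of 430 occupy positions 1–2 → average rank (1+2)/2 = 1.5.
The 3 values of 619 occupy positions 3–5 → average rank 4.
Gus has value 430 → rank 1.5.

1.5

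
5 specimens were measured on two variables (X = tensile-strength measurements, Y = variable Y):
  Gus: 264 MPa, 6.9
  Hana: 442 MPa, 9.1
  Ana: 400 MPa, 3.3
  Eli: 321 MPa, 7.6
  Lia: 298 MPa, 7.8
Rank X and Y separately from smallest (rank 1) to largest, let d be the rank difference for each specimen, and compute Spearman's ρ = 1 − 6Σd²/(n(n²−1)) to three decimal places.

0.300

Ranks of variable 1: 1, 5, 4, 3, 2
Ranks of variable 2: 2, 5, 1, 3, 4
d = r₁ − r₂: -1, 0, 3, 0, -2
d²: 1, 0, 9, 0, 4; Σd² = 14
ρ = 1 − 6·14/(5·24) = 1 − 84/120 = 0.300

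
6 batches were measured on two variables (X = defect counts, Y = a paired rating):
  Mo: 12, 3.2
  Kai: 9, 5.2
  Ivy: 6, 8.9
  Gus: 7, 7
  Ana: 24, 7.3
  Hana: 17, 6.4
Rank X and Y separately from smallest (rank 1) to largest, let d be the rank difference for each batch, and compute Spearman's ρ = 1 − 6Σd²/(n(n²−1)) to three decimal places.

-0.257

Ranks of variable 1: 4, 3, 1, 2, 6, 5
Ranks of variable 2: 1, 2, 6, 4, 5, 3
d = r₁ − r₂: 3, 1, -5, -2, 1, 2
d²: 9, 1, 25, 4, 1, 4; Σd² = 44
ρ = 1 − 6·44/(6·35) = 1 − 264/210 = -0.257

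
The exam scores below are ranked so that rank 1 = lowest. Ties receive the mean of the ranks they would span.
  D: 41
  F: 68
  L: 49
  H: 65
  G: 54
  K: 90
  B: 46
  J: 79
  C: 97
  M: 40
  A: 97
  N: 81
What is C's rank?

Sorted (ascending): 40, 41, 46, 49, 54, 65, 68, 79, 81, 90, 97, 97
The 2 values of 97 occupy positions 11–12 → average rank (11+12)/2 = 11.5.
C has value 97 → rank 11.5.

11.5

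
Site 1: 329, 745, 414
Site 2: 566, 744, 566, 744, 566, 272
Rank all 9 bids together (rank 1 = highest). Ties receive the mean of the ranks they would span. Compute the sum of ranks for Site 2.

29

Sorted (descending): 745, 744, 744, 566, 566, 566, 414, 329, 272
The 2 values of 744 occupy positions 2–3 → average rank (2+3)/2 = 2.5.
The 3 values of 566 occupy positions 4–6 → average rank 5.
Site 2 values → pooled ranks: 566→5, 744→2.5, 566→5, 744→2.5, 566→5, 272→9
Rank sum = 5 + 2.5 + 5 + 2.5 + 5 + 9 = 29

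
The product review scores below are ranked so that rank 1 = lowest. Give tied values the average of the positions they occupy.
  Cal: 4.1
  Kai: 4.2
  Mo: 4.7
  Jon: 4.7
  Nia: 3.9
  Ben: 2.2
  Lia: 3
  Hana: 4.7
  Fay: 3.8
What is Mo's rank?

8

Sorted (ascending): 2.2, 3, 3.8, 3.9, 4.1, 4.2, 4.7, 4.7, 4.7
The 3 values of 4.7 occupy positions 7–9 → average rank 8.
Mo has value 4.7 → rank 8.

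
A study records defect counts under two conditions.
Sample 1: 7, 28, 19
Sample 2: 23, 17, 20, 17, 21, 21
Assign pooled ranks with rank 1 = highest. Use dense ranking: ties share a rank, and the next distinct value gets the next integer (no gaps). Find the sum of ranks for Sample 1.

Sorted (descending): 28, 23, 21, 21, 20, 19, 17, 17, 7
The 2 values of 21 share dense rank 3.
The 2 values of 17 share dense rank 6.
Remaining distinct values take the next consecutive integers.
Sample 1 values → pooled ranks: 7→7, 28→1, 19→5
Rank sum = 7 + 1 + 5 = 13

13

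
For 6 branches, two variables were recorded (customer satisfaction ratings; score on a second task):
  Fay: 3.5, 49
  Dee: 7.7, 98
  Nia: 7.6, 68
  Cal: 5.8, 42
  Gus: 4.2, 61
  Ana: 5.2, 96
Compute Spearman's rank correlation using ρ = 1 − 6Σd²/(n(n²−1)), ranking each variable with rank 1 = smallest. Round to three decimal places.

Ranks of variable 1: 1, 6, 5, 4, 2, 3
Ranks of variable 2: 2, 6, 4, 1, 3, 5
d = r₁ − r₂: -1, 0, 1, 3, -1, -2
d²: 1, 0, 1, 9, 1, 4; Σd² = 16
ρ = 1 − 6·16/(6·35) = 1 − 96/210 = 0.543

0.543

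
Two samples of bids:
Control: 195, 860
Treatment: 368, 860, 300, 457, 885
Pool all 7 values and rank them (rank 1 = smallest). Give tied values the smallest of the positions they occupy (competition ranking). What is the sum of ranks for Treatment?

21

Sorted (ascending): 195, 300, 368, 457, 860, 860, 885
The 2 values of 860 occupy positions 5–6 → each gets rank 5.
Treatment values → pooled ranks: 368→3, 860→5, 300→2, 457→4, 885→7
Rank sum = 3 + 5 + 2 + 4 + 7 = 21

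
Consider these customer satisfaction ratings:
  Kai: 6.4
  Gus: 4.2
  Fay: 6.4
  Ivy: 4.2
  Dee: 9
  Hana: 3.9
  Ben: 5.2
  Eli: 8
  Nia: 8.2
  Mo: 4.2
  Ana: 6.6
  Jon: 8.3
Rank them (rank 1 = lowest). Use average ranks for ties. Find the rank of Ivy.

Sorted (ascending): 3.9, 4.2, 4.2, 4.2, 5.2, 6.4, 6.4, 6.6, 8, 8.2, 8.3, 9
The 3 values of 4.2 occupy positions 2–4 → average rank 3.
The 2 values of 6.4 occupy positions 6–7 → average rank (6+7)/2 = 6.5.
Ivy has value 4.2 → rank 3.

3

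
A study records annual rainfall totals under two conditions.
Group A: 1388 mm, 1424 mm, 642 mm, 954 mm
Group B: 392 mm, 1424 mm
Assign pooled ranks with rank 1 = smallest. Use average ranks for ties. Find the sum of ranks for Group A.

Sorted (ascending): 392, 642, 954, 1388, 1424, 1424
The 2 values of 1424 occupy positions 5–6 → average rank (5+6)/2 = 5.5.
Group A values → pooled ranks: 1388→4, 1424→5.5, 642→2, 954→3
Rank sum = 4 + 5.5 + 2 + 3 = 14.5

14.5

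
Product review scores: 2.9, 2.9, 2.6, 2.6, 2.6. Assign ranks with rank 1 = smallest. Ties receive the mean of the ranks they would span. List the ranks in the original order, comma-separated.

4.5, 4.5, 2, 2, 2

Sorted (ascending): 2.6, 2.6, 2.6, 2.9, 2.9
The 3 values of 2.6 occupy positions 1–3 → average rank 2.
The 2 values of 2.9 occupy positions 4–5 → average rank (4+5)/2 = 4.5.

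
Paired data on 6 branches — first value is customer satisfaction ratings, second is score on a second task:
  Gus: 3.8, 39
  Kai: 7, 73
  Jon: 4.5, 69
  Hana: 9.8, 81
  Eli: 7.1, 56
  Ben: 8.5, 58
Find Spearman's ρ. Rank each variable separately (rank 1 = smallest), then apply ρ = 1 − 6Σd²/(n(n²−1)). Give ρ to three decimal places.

Ranks of variable 1: 1, 3, 2, 6, 4, 5
Ranks of variable 2: 1, 5, 4, 6, 2, 3
d = r₁ − r₂: 0, -2, -2, 0, 2, 2
d²: 0, 4, 4, 0, 4, 4; Σd² = 16
ρ = 1 − 6·16/(6·35) = 1 − 96/210 = 0.543

0.543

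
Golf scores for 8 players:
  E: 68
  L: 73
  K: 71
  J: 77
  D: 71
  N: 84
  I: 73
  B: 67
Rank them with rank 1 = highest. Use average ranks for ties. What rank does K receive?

5.5

Sorted (descending): 84, 77, 73, 73, 71, 71, 68, 67
The 2 values of 73 occupy positions 3–4 → average rank (3+4)/2 = 3.5.
The 2 values of 71 occupy positions 5–6 → average rank (5+6)/2 = 5.5.
K has value 71 → rank 5.5.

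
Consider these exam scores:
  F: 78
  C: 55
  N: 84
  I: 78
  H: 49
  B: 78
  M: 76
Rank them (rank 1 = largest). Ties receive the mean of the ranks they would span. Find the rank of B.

Sorted (descending): 84, 78, 78, 78, 76, 55, 49
The 3 values of 78 occupy positions 2–4 → average rank 3.
B has value 78 → rank 3.

3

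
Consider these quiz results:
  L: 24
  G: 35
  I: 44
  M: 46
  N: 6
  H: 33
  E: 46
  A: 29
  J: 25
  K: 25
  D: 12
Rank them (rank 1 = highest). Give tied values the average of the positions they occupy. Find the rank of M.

Sorted (descending): 46, 46, 44, 35, 33, 29, 25, 25, 24, 12, 6
The 2 values of 46 occupy positions 1–2 → average rank (1+2)/2 = 1.5.
The 2 values of 25 occupy positions 7–8 → average rank (7+8)/2 = 7.5.
M has value 46 → rank 1.5.

1.5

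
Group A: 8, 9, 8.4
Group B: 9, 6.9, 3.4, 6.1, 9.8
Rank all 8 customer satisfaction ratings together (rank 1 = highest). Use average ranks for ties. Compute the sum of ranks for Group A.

11.5

Sorted (descending): 9.8, 9, 9, 8.4, 8, 6.9, 6.1, 3.4
The 2 values of 9 occupy positions 2–3 → average rank (2+3)/2 = 2.5.
Group A values → pooled ranks: 8→5, 9→2.5, 8.4→4
Rank sum = 5 + 2.5 + 4 = 11.5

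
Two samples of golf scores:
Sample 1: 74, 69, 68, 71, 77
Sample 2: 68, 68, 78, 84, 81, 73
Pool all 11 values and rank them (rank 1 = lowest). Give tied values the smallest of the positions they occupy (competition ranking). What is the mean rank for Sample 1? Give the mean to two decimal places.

5.00

Sorted (ascending): 68, 68, 68, 69, 71, 73, 74, 77, 78, 81, 84
The 3 values of 68 occupy positions 1–3 → each gets rank 1.
Sample 1 values → pooled ranks: 74→7, 69→4, 68→1, 71→5, 77→8
Mean rank = (7 + 4 + 1 + 5 + 8) / 5 = 5.00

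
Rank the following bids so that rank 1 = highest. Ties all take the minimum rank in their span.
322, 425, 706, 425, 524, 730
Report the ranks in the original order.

6, 4, 2, 4, 3, 1

Sorted (descending): 730, 706, 524, 425, 425, 322
The 2 values of 425 occupy positions 4–5 → each gets rank 4.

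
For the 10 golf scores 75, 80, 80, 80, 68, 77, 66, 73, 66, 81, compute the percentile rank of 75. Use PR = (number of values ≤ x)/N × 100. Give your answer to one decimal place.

50.0

N = 10.
Strictly below 75: 4. Equal to 75: 1.
PR = 5/10 × 100 = 50.0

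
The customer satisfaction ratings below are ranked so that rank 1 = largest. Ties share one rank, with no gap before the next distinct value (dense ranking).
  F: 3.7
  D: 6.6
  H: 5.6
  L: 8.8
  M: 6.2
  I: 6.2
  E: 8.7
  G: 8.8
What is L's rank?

1

Sorted (descending): 8.8, 8.8, 8.7, 6.6, 6.2, 6.2, 5.6, 3.7
The 2 values of 8.8 share dense rank 1.
The 2 values of 6.2 share dense rank 4.
Remaining distinct values take the next consecutive integers.
L has value 8.8 → rank 1.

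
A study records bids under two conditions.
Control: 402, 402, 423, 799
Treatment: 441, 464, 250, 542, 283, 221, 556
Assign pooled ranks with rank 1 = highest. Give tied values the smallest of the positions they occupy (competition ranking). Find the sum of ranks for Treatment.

Sorted (descending): 799, 556, 542, 464, 441, 423, 402, 402, 283, 250, 221
The 2 values of 402 occupy positions 7–8 → each gets rank 7.
Treatment values → pooled ranks: 441→5, 464→4, 250→10, 542→3, 283→9, 221→11, 556→2
Rank sum = 5 + 4 + 10 + 3 + 9 + 11 + 2 = 44

44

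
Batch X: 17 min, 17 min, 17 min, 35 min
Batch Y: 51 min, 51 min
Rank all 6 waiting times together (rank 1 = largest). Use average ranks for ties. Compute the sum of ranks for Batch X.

Sorted (descending): 51, 51, 35, 17, 17, 17
The 2 values of 51 occupy positions 1–2 → average rank (1+2)/2 = 1.5.
The 3 values of 17 occupy positions 4–6 → average rank 5.
Batch X values → pooled ranks: 17→5, 17→5, 17→5, 35→3
Rank sum = 5 + 5 + 5 + 3 = 18

18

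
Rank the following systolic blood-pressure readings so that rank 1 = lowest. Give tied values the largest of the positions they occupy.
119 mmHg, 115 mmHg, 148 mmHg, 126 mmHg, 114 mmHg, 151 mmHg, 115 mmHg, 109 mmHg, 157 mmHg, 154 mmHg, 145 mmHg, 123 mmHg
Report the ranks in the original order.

5, 4, 9, 7, 2, 10, 4, 1, 12, 11, 8, 6

Sorted (ascending): 109, 114, 115, 115, 119, 123, 126, 145, 148, 151, 154, 157
The 2 values of 115 occupy positions 3–4 → each gets rank 4.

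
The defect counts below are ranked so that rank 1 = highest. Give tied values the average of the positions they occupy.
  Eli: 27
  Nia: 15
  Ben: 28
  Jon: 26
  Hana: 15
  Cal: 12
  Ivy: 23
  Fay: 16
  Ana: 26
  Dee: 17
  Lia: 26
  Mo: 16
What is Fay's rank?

Sorted (descending): 28, 27, 26, 26, 26, 23, 17, 16, 16, 15, 15, 12
The 3 values of 26 occupy positions 3–5 → average rank 4.
The 2 values of 16 occupy positions 8–9 → average rank (8+9)/2 = 8.5.
The 2 values of 15 occupy positions 10–11 → average rank (10+11)/2 = 10.5.
Fay has value 16 → rank 8.5.

8.5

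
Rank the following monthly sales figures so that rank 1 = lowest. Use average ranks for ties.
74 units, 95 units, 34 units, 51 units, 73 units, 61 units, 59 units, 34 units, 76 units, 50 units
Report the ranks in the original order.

8, 10, 1.5, 4, 7, 6, 5, 1.5, 9, 3

Sorted (ascending): 34, 34, 50, 51, 59, 61, 73, 74, 76, 95
The 2 values of 34 occupy positions 1–2 → average rank (1+2)/2 = 1.5.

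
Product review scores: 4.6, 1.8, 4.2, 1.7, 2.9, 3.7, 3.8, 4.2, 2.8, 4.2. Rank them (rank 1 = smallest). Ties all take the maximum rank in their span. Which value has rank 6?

3.8

Sorted (ascending): 1.7, 1.8, 2.8, 2.9, 3.7, 3.8, 4.2, 4.2, 4.2, 4.6
The 3 values of 4.2 occupy positions 7–9 → each gets rank 9.
Rank 6 → value 3.8.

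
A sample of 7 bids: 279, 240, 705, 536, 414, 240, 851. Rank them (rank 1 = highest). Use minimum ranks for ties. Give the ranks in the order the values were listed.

Sorted (descending): 851, 705, 536, 414, 279, 240, 240
The 2 values of 240 occupy positions 6–7 → each gets rank 6.

5, 6, 2, 3, 4, 6, 1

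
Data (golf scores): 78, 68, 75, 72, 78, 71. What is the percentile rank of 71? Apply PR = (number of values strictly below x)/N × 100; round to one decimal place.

N = 6.
Strictly below 71: 1. Equal to 71: 1.
PR = 1/6 × 100 = 16.7

16.7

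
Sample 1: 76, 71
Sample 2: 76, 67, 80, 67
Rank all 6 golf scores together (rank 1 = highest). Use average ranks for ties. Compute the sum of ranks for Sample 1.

Sorted (descending): 80, 76, 76, 71, 67, 67
The 2 values of 76 occupy positions 2–3 → average rank (2+3)/2 = 2.5.
The 2 values of 67 occupy positions 5–6 → average rank (5+6)/2 = 5.5.
Sample 1 values → pooled ranks: 76→2.5, 71→4
Rank sum = 2.5 + 4 = 6.5

6.5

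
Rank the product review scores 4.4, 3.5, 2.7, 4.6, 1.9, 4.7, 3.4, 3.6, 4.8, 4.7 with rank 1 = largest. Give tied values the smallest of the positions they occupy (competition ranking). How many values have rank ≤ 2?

3

Sorted (descending): 4.8, 4.7, 4.7, 4.6, 4.4, 3.6, 3.5, 3.4, 2.7, 1.9
The 2 values of 4.7 occupy positions 2–3 → each gets rank 2.
Ranks ≤ 2: {1, 2, 2} → 3 values.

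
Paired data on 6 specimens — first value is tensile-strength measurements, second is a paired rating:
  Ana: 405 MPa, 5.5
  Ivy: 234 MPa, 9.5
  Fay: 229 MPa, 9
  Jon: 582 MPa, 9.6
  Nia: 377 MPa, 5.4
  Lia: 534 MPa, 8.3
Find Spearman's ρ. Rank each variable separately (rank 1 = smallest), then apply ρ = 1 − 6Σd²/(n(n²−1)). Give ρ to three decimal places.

Ranks of variable 1: 4, 2, 1, 6, 3, 5
Ranks of variable 2: 2, 5, 4, 6, 1, 3
d = r₁ − r₂: 2, -3, -3, 0, 2, 2
d²: 4, 9, 9, 0, 4, 4; Σd² = 30
ρ = 1 − 6·30/(6·35) = 1 − 180/210 = 0.143

0.143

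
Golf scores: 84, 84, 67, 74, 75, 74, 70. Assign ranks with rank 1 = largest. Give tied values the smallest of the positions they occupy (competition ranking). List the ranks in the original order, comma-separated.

1, 1, 7, 4, 3, 4, 6

Sorted (descending): 84, 84, 75, 74, 74, 70, 67
The 2 values of 84 occupy positions 1–2 → each gets rank 1.
The 2 values of 74 occupy positions 4–5 → each gets rank 4.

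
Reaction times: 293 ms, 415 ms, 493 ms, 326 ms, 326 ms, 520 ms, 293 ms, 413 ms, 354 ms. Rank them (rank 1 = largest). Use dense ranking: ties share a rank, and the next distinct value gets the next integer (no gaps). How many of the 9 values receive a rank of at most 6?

Sorted (descending): 520, 493, 415, 413, 354, 326, 326, 293, 293
The 2 values of 326 share dense rank 6.
The 2 values of 293 share dense rank 7.
Remaining distinct values take the next consecutive integers.
Ranks ≤ 6: {1, 2, 3, 4, 5, 6, 6} → 7 values.

7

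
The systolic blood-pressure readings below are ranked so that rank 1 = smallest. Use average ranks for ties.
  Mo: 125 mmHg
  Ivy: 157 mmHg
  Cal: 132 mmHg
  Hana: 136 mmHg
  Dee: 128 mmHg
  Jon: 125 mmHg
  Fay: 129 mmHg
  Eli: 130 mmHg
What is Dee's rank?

Sorted (ascending): 125, 125, 128, 129, 130, 132, 136, 157
The 2 values of 125 occupy positions 1–2 → average rank (1+2)/2 = 1.5.
Dee has value 128 mmHg → rank 3.

3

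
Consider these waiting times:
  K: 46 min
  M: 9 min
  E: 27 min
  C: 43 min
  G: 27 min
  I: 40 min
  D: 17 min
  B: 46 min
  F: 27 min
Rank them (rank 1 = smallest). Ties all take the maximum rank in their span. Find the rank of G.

5

Sorted (ascending): 9, 17, 27, 27, 27, 40, 43, 46, 46
The 3 values of 27 occupy positions 3–5 → each gets rank 5.
The 2 values of 46 occupy positions 8–9 → each gets rank 9.
G has value 27 min → rank 5.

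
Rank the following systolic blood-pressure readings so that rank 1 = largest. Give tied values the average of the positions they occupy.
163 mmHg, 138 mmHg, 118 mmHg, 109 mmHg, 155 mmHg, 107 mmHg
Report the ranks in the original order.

1, 3, 4, 5, 2, 6

Sorted (descending): 163, 155, 138, 118, 109, 107
No ties — each value takes its position as its rank.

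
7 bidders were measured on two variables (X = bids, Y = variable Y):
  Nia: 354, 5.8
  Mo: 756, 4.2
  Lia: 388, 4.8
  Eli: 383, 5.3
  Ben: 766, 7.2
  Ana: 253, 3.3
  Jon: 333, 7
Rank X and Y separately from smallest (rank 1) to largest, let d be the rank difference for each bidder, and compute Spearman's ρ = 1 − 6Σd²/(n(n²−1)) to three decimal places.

Ranks of variable 1: 3, 6, 5, 4, 7, 1, 2
Ranks of variable 2: 5, 2, 3, 4, 7, 1, 6
d = r₁ − r₂: -2, 4, 2, 0, 0, 0, -4
d²: 4, 16, 4, 0, 0, 0, 16; Σd² = 40
ρ = 1 − 6·40/(7·48) = 1 − 240/336 = 0.286

0.286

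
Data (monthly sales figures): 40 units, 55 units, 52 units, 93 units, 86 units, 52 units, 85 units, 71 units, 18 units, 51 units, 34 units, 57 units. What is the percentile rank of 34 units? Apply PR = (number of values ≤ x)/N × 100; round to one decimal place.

N = 12.
Strictly below 34: 1. Equal to 34: 1.
PR = 2/12 × 100 = 16.7

16.7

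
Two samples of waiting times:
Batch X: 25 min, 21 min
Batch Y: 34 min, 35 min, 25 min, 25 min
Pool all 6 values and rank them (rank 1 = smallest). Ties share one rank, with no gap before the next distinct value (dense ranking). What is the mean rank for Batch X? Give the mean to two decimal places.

Sorted (ascending): 21, 25, 25, 25, 34, 35
The 3 values of 25 share dense rank 2.
Remaining distinct values take the next consecutive integers.
Batch X values → pooled ranks: 25→2, 21→1
Mean rank = (2 + 1) / 2 = 1.50

1.50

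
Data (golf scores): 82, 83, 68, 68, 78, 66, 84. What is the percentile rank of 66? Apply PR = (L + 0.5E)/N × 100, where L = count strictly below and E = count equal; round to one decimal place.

7.1

N = 7.
Strictly below 66: 0. Equal to 66: 1.
PR = (0 + 0.5·1)/7 × 100 = 7.1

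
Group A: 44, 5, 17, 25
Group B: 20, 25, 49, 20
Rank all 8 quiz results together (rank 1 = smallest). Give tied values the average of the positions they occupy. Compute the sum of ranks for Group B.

Sorted (ascending): 5, 17, 20, 20, 25, 25, 44, 49
The 2 values of 20 occupy positions 3–4 → average rank (3+4)/2 = 3.5.
The 2 values of 25 occupy positions 5–6 → average rank (5+6)/2 = 5.5.
Group B values → pooled ranks: 20→3.5, 25→5.5, 49→8, 20→3.5
Rank sum = 3.5 + 5.5 + 8 + 3.5 = 20.5

20.5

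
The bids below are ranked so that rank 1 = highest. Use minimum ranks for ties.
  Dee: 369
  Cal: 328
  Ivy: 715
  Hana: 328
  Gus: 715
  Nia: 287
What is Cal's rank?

Sorted (descending): 715, 715, 369, 328, 328, 287
The 2 values of 715 occupy positions 1–2 → each gets rank 1.
The 2 values of 328 occupy positions 4–5 → each gets rank 4.
Cal has value 328 → rank 4.

4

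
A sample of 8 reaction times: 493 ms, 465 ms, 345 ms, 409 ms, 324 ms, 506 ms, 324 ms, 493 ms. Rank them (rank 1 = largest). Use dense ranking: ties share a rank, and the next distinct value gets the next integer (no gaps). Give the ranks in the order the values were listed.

Sorted (descending): 506, 493, 493, 465, 409, 345, 324, 324
The 2 values of 493 share dense rank 2.
The 2 values of 324 share dense rank 6.
Remaining distinct values take the next consecutive integers.

2, 3, 5, 4, 6, 1, 6, 2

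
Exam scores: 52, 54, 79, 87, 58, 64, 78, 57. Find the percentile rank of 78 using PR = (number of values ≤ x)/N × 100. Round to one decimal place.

75.0

N = 8.
Strictly below 78: 5. Equal to 78: 1.
PR = 6/8 × 100 = 75.0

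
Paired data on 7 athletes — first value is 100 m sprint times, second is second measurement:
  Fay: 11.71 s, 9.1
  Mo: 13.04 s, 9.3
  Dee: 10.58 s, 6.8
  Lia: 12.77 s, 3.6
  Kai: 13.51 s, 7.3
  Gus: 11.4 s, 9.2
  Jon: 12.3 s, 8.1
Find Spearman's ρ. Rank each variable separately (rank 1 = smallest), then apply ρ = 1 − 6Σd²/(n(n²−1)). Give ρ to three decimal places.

Ranks of variable 1: 3, 6, 1, 5, 7, 2, 4
Ranks of variable 2: 5, 7, 2, 1, 3, 6, 4
d = r₁ − r₂: -2, -1, -1, 4, 4, -4, 0
d²: 4, 1, 1, 16, 16, 16, 0; Σd² = 54
ρ = 1 − 6·54/(7·48) = 1 − 324/336 = 0.036

0.036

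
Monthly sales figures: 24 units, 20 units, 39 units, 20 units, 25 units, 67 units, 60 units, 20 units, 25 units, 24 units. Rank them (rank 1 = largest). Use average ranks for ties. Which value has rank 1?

Sorted (descending): 67, 60, 39, 25, 25, 24, 24, 20, 20, 20
The 2 values of 25 occupy positions 4–5 → average rank (4+5)/2 = 4.5.
The 2 values of 24 occupy positions 6–7 → average rank (6+7)/2 = 6.5.
The 3 values of 20 occupy positions 8–10 → average rank 9.
Rank 1 → value 67.

67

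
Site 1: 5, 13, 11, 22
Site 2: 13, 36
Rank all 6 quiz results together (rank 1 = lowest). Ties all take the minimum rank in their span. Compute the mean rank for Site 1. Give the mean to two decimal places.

2.75

Sorted (ascending): 5, 11, 13, 13, 22, 36
The 2 values of 13 occupy positions 3–4 → each gets rank 3.
Site 1 values → pooled ranks: 5→1, 13→3, 11→2, 22→5
Mean rank = (1 + 3 + 2 + 5) / 4 = 2.75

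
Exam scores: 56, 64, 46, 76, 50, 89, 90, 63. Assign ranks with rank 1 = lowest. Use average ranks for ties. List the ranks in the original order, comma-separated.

Sorted (ascending): 46, 50, 56, 63, 64, 76, 89, 90
No ties — each value takes its position as its rank.

3, 5, 1, 6, 2, 7, 8, 4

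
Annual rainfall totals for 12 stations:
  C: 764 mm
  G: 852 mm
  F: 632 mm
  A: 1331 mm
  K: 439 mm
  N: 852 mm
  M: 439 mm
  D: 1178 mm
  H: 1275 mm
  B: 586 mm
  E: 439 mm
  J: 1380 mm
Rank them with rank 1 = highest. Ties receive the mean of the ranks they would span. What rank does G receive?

Sorted (descending): 1380, 1331, 1275, 1178, 852, 852, 764, 632, 586, 439, 439, 439
The 2 values of 852 occupy positions 5–6 → average rank (5+6)/2 = 5.5.
The 3 values of 439 occupy positions 10–12 → average rank 11.
G has value 852 mm → rank 5.5.

5.5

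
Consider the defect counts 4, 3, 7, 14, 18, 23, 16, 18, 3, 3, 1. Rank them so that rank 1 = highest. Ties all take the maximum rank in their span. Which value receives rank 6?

Sorted (descending): 23, 18, 18, 16, 14, 7, 4, 3, 3, 3, 1
The 2 values of 18 occupy positions 2–3 → each gets rank 3.
The 3 values of 3 occupy positions 8–10 → each gets rank 10.
Rank 6 → value 7.

7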